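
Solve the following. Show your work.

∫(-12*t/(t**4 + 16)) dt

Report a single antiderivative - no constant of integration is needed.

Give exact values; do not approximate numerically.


Step 1. Substitute u = t**2, turning ∫(-12*t/(t**4 + 16)) dt into ∫(-6/(u**2 + 16)) du: now ∫(-6/(u**2 + 16)) du.
Step 2. Evaluate the standard form: now -3*atan(u/4)/2.
Step 3. Substitute back u = t**2: now -3*atan(t**2/4)/2.
Answer: -3*atan(t**2/4)/2.


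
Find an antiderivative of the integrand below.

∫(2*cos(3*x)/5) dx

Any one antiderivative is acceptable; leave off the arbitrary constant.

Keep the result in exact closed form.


Answer: 2*sin(3*x)/15.


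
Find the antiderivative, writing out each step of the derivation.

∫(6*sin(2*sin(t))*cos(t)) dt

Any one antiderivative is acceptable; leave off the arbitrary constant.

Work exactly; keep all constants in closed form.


Step 1. Substitute u = sin(t), turning ∫(6*sin(2*sin(t))*cos(t)) dt into ∫(6*sin(2*u)) du: now ∫(6*sin(2*u)) du.
Step 2. Evaluate the standard form: now -3*cos(2*u).
Step 3. Substitute back u = sin(t): now -3*cos(2*sin(t)).
Answer: -3*cos(2*sin(t)).


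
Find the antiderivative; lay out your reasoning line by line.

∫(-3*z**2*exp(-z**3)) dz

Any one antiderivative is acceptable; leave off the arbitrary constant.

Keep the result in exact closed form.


Step 1. Substitute u = z**3, turning ∫(-3*z**2*exp(-z**3)) dz into ∫(-exp(-u)) du: now ∫(-exp(-u)) du.
Step 2. Evaluate the standard form: now exp(-u).
Step 3. Substitute back u = z**3: now exp(-z**3).
Answer: exp(-z**3).


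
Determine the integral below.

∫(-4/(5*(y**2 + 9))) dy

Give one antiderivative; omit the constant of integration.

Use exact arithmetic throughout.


Answer: -4*atan(y/3)/15.


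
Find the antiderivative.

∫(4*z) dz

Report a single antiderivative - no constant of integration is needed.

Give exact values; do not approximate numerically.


Answer: 2*z**2.


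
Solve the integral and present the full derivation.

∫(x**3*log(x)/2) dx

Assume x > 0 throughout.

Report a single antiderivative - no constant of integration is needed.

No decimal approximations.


Step 1. Integrate ∫(x**3*log(x)/2) dx by parts with u = log(x), dv = (x**3/2) dx, so v = x**4/8 [assuming x > 0]: now x**4*log(x)/8 + ∫(-x**3/8) dx.
Step 2. Evaluate the standard form: now x**4*log(x)/8 - x**4/32.
Answer: x**4*log(x)/8 - x**4/32.


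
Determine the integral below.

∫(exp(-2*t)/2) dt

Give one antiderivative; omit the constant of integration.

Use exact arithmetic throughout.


Answer: -exp(-2*t)/4.


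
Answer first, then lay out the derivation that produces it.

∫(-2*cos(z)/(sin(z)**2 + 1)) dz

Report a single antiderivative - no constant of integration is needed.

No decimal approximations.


The answer is -2*atan(sin(z)).
Step 1. Substitute u = sin(z), turning ∫(-2*cos(z)/(sin(z)**2 + 1)) dz into ∫(-2/(u**2 + 1)) du: now ∫(-2/(u**2 + 1)) du.
Step 2. Evaluate the standard form: now -2*atan(u).
Step 3. Substitute back u = sin(z): now -2*atan(sin(z)).
Answer: -2*atan(sin(z)).


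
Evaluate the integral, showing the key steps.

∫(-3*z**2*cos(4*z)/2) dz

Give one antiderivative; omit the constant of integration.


Step 1. Integrate ∫(-3*z**2*cos(4*z)/2) dz by parts with u = z**2, dv = (-3*cos(4*z)/2) dz, so v = -3*sin(4*z)/8: now -3*z**2*sin(4*z)/8 + ∫(3*z*sin(4*z)/4) dz.
Step 2. Integrate ∫(3*z*sin(4*z)/4) dz by parts with u = z, dv = (3*sin(4*z)/4) dz, so v = -3*cos(4*z)/16: now -3*z**2*sin(4*z)/8 - 3*z*cos(4*z)/16 + ∫(3*cos(4*z)/16) dz.
Step 3. Evaluate the standard form: now -3*z**2*sin(4*z)/8 - 3*z*cos(4*z)/16 + 3*sin(4*z)/64.
Answer: -3*z**2*sin(4*z)/8 - 3*z*cos(4*z)/16 + 3*sin(4*z)/64.


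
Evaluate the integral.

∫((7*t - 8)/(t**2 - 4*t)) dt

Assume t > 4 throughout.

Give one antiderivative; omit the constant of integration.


Answer: 2*log(t) + 5*log(t - 4).


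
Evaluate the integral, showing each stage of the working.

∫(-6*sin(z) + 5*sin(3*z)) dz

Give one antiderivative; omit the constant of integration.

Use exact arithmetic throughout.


Step 1. Rewrite: now ∫(-6*sin(z)) dz + ∫(5*sin(3*z)) dz.
Step 2. Evaluate the standard form: now 6*cos(z) + ∫(5*sin(3*z)) dz.
Step 3. Evaluate the standard form: now 6*cos(z) - 5*cos(3*z)/3.
Answer: 6*cos(z) - 5*cos(3*z)/3.


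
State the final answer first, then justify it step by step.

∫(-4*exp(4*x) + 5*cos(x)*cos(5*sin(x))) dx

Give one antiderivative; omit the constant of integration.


The answer is -exp(4*x) + sin(5*sin(x)).
Step 1. Rewrite: now ∫(5*cos(x)*cos(5*sin(x))) dx + ∫(-4*exp(4*x)) dx.
Step 2. Substitute u = sin(x), turning ∫(5*cos(x)*cos(5*sin(x))) dx into ∫(5*cos(5*u)) du: now ∫(-4*exp(4*x)) dx + ∫(5*cos(5*u)) du.
Step 3. Evaluate the standard form: now sin(5*u) + ∫(-4*exp(4*x)) dx.
Step 4. Substitute back u = sin(x): now sin(5*sin(x)) + ∫(-4*exp(4*x)) dx.
Step 5. Evaluate the standard form: now -exp(4*x) + sin(5*sin(x)).
Answer: -exp(4*x) + sin(5*sin(x)).


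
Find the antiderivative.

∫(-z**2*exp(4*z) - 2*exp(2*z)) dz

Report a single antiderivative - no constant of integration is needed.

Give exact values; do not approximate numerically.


Answer: -z**2*exp(4*z)/4 + z*exp(4*z)/8 - exp(4*z)/32 - exp(2*z).


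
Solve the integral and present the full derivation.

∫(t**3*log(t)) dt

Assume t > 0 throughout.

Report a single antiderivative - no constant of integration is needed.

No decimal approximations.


Step 1. Integrate ∫(t**3*log(t)) dt by parts with u = log(t), dv = (t**3) dt, so v = t**4/4 [assuming t > 0]: now t**4*log(t)/4 + ∫(-t**3/4) dt.
Step 2. Evaluate the standard form: now t**4*log(t)/4 - t**4/16.
Answer: t**4*log(t)/4 - t**4/16.


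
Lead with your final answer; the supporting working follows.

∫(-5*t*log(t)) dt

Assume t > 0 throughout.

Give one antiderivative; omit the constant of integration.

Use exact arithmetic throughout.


The answer is -5*t**2*log(t)/2 + 5*t**2/4.
Step 1. Integrate ∫(-5*t*log(t)) dt by parts with u = log(t), dv = (-5*t) dt, so v = -5*t**2/2 [assuming t > 0]: now -5*t**2*log(t)/2 + ∫(5*t/2) dt.
Step 2. Evaluate the standard form: now -5*t**2*log(t)/2 + 5*t**2/4.
Answer: -5*t**2*log(t)/2 + 5*t**2/4.


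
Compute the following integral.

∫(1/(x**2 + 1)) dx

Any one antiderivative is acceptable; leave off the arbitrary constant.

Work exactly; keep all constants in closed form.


Answer: atan(x).


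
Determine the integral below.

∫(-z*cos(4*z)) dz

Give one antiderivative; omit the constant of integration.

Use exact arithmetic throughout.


Answer: -z*sin(4*z)/4 - cos(4*z)/16.


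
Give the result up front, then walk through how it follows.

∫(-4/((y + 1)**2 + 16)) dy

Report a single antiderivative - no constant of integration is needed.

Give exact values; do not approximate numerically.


The answer is -atan(y/4 + 1/4).
Step 1. Substitute u = y + 1, turning ∫(-4/((y + 1)**2 + 16)) dy into ∫(-4/(u**2 + 16)) du: now ∫(-4/(u**2 + 16)) du.
Step 2. Evaluate the standard form: now -atan(u/4).
Step 3. Substitute back u = y + 1: now -atan(y/4 + 1/4).
Answer: -atan(y/4 + 1/4).


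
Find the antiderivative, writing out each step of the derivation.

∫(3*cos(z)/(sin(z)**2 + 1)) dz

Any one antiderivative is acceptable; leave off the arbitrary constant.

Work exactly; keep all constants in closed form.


Step 1. Substitute u = sin(z), turning ∫(3*cos(z)/(sin(z)**2 + 1)) dz into ∫(3/(u**2 + 1)) du: now ∫(3/(u**2 + 1)) du.
Step 2. Evaluate the standard form: now 3*atan(u).
Step 3. Substitute back u = sin(z): now 3*atan(sin(z)).
Answer: 3*atan(sin(z)).


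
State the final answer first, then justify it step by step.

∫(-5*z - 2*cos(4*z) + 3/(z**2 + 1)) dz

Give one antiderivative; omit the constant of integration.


The answer is -5*z**2/2 - sin(4*z)/2 + 3*atan(z).
Step 1. Rewrite: now ∫(-5*z) dz + ∫(3/(z**2 + 1)) dz + ∫(-2*cos(4*z)) dz.
Step 2. Evaluate the standard form: now -5*z**2/2 + ∫(3/(z**2 + 1)) dz + ∫(-2*cos(4*z)) dz.
Step 3. Evaluate the standard form: now -5*z**2/2 - sin(4*z)/2 + ∫(3/(z**2 + 1)) dz.
Step 4. Evaluate the standard form: now -5*z**2/2 - sin(4*z)/2 + 3*atan(z).
Answer: -5*z**2/2 - sin(4*z)/2 + 3*atan(z).


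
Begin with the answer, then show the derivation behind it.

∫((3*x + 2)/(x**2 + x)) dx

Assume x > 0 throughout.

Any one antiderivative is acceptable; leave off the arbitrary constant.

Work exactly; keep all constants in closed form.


The answer is 2*log(x) + log(x + 1).
Step 1. Decompose ∫((3*x + 2)/(x**2 + x)) dx by partial fractions, (3*x + 2)/(x**2 + x) = 1/(x + 1) + 2/x: now ∫(2/x) dx + ∫(1/(x + 1)) dx.
Step 2. Evaluate the standard form [assuming x > 0]: now 2*log(x) + ∫(1/(x + 1)) dx.
Step 3. Evaluate the standard form [assuming x > -1]: now 2*log(x) + log(x + 1).
Answer: 2*log(x) + log(x + 1).


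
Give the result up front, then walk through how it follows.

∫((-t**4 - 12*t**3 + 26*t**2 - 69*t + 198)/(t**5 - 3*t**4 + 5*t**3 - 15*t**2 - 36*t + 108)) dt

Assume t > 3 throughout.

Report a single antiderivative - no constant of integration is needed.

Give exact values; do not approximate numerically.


The answer is -2*log(t - 3) - log(t - 2) + 2*log(t + 2) - atan(t/3).
Step 1. Decompose ∫((-t**4 - 12*t**3 + 26*t**2 - 69*t + 198)/(t**5 - 3*t**4 + 5*t**3 - 15*t**2 - 36*t + 108)) dt by partial fractions, (-t**4 - 12*t**3 + 26*t**2 - 69*t + 198)/(t**5 - 3*t**4 + 5*t**3 - 15*t**2 - 36*t + 108) = -3/(t**2 + 9) + 2/(t + 2) - 1/(t - 2) - 2/(t - 3): now ∫(-2/(t - 3)) dt + ∫(-1/(t - 2)) dt + ∫(2/(t + 2)) dt + ∫(-3/(t**2 + 9)) dt.
Step 2. Evaluate the standard form [assuming t > 2]: now -log(t - 2) + ∫(-2/(t - 3)) dt + ∫(2/(t + 2)) dt + ∫(-3/(t**2 + 9)) dt.
Step 3. Evaluate the standard form [assuming t > 3]: now -2*log(t - 3) - log(t - 2) + ∫(2/(t + 2)) dt + ∫(-3/(t**2 + 9)) dt.
Step 4. Evaluate the standard form [assuming t > -2]: now -2*log(t - 3) - log(t - 2) + 2*log(t + 2) + ∫(-3/(t**2 + 9)) dt.
Step 5. Evaluate the standard form: now -2*log(t - 3) - log(t - 2) + 2*log(t + 2) - atan(t/3).
Answer: -2*log(t - 3) - log(t - 2) + 2*log(t + 2) - atan(t/3).


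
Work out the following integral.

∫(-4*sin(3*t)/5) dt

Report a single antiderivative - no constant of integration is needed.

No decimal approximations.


Answer: 4*cos(3*t)/15.


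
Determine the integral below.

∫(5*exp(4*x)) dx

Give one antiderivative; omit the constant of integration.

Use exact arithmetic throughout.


Answer: 5*exp(4*x)/4.


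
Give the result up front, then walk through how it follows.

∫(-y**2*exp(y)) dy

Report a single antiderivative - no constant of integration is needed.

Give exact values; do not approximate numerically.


The answer is -y**2*exp(y) + 2*y*exp(y) - 2*exp(y).
Step 1. Integrate ∫(-y**2*exp(y)) dy by parts with u = y**2, dv = (-exp(y)) dy, so v = -exp(y): now -y**2*exp(y) + ∫(2*y*exp(y)) dy.
Step 2. Integrate ∫(2*y*exp(y)) dy by parts with u = y, dv = (2*exp(y)) dy, so v = 2*exp(y): now -y**2*exp(y) + 2*y*exp(y) + ∫(-2*exp(y)) dy.
Step 3. Evaluate the standard form: now -y**2*exp(y) + 2*y*exp(y) - 2*exp(y).
Answer: -y**2*exp(y) + 2*y*exp(y) - 2*exp(y).


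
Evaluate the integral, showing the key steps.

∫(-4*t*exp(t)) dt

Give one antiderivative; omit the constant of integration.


Step 1. Integrate ∫(-4*t*exp(t)) dt by parts with u = t, dv = (-4*exp(t)) dt, so v = -4*exp(t): now -4*t*exp(t) + ∫(4*exp(t)) dt.
Step 2. Evaluate the standard form: now -4*t*exp(t) + 4*exp(t).
Answer: -4*t*exp(t) + 4*exp(t).


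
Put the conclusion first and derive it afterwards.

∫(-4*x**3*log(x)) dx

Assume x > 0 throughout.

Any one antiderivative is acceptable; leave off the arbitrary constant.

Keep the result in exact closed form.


The answer is -x**4*log(x) + x**4/4.
Step 1. Integrate ∫(-4*x**3*log(x)) dx by parts with u = log(x), dv = (-4*x**3) dx, so v = -x**4 [assuming x > 0]: now -x**4*log(x) + ∫(x**3) dx.
Step 2. Evaluate the standard form: now -x**4*log(x) + x**4/4.
Answer: -x**4*log(x) + x**4/4.


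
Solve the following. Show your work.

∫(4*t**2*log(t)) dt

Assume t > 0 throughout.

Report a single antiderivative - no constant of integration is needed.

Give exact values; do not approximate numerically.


Step 1. Integrate ∫(4*t**2*log(t)) dt by parts with u = log(t), dv = (4*t**2) dt, so v = 4*t**3/3 [assuming t > 0]: now 4*t**3*log(t)/3 + ∫(-4*t**2/3) dt.
Step 2. Evaluate the standard form: now 4*t**3*log(t)/3 - 4*t**3/9.
Answer: 4*t**3*log(t)/3 - 4*t**3/9.


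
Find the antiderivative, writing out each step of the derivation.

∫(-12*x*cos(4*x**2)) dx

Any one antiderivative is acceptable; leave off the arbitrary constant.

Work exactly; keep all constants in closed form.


Step 1. Substitute u = x**2, turning ∫(-12*x*cos(4*x**2)) dx into ∫(-6*cos(4*u)) du: now ∫(-6*cos(4*u)) du.
Step 2. Evaluate the standard form: now -3*sin(4*u)/2.
Step 3. Substitute back u = x**2: now -3*sin(4*x**2)/2.
Answer: -3*sin(4*x**2)/2.


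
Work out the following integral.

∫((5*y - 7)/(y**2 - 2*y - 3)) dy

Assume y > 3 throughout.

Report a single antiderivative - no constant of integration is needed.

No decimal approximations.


Answer: 2*log(y - 3) + 3*log(y + 1).


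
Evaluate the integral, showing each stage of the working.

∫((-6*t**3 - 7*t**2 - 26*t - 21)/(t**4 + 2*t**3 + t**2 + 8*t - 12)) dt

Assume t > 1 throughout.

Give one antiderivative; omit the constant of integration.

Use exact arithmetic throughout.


Step 1. Decompose ∫((-6*t**3 - 7*t**2 - 26*t - 21)/(t**4 + 2*t**3 + t**2 + 8*t - 12)) dt by partial fractions, (-6*t**3 - 7*t**2 - 26*t - 21)/(t**4 + 2*t**3 + t**2 + 8*t - 12) = -1/(t**2 + 4) - 3/(t + 3) - 3/(t - 1): now ∫(-3/(t - 1)) dt + ∫(-3/(t + 3)) dt + ∫(-1/(t**2 + 4)) dt.
Step 2. Evaluate the standard form [assuming t > 1]: now -3*log(t - 1) + ∫(-3/(t + 3)) dt + ∫(-1/(t**2 + 4)) dt.
Step 3. Evaluate the standard form [assuming t > -3]: now -3*log(t - 1) - 3*log(t + 3) + ∫(-1/(t**2 + 4)) dt.
Step 4. Evaluate the standard form: now -3*log(t - 1) - 3*log(t + 3) - atan(t/2)/2.
Answer: -3*log(t - 1) - 3*log(t + 3) - atan(t/2)/2.


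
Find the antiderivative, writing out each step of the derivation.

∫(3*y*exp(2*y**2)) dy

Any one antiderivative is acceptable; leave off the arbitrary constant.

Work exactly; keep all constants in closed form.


Step 1. Substitute u = y**2, turning ∫(3*y*exp(2*y**2)) dy into ∫(3*exp(2*u)/2) du: now ∫(3*exp(2*u)/2) du.
Step 2. Evaluate the standard form: now 3*exp(2*u)/4.
Step 3. Substitute back u = y**2: now 3*exp(2*y**2)/4.
Answer: 3*exp(2*y**2)/4.


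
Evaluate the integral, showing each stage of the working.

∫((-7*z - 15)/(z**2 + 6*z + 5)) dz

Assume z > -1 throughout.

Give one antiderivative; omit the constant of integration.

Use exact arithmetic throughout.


Step 1. Decompose ∫((-7*z - 15)/(z**2 + 6*z + 5)) dz by partial fractions, (-7*z - 15)/(z**2 + 6*z + 5) = -5/(z + 5) - 2/(z + 1): now ∫(-2/(z + 1)) dz + ∫(-5/(z + 5)) dz.
Step 2. Evaluate the standard form [assuming z > -5]: now -5*log(z + 5) + ∫(-2/(z + 1)) dz.
Step 3. Evaluate the standard form [assuming z > -1]: now -2*log(z + 1) - 5*log(z + 5).
Answer: -2*log(z + 1) - 5*log(z + 5).


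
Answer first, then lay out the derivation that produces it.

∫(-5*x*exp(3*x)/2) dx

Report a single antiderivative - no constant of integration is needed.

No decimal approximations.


The answer is -5*x*exp(3*x)/6 + 5*exp(3*x)/18.
Step 1. Integrate ∫(-5*x*exp(3*x)/2) dx by parts with u = x, dv = (-5*exp(3*x)/2) dx, so v = -5*exp(3*x)/6: now -5*x*exp(3*x)/6 + ∫(5*exp(3*x)/6) dx.
Step 2. Evaluate the standard form: now -5*x*exp(3*x)/6 + 5*exp(3*x)/18.
Answer: -5*x*exp(3*x)/6 + 5*exp(3*x)/18.


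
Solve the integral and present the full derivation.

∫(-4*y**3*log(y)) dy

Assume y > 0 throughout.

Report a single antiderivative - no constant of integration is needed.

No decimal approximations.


Step 1. Integrate ∫(-4*y**3*log(y)) dy by parts with u = log(y), dv = (-4*y**3) dy, so v = -y**4 [assuming y > 0]: now -y**4*log(y) + ∫(y**3) dy.
Step 2. Evaluate the standard form: now -y**4*log(y) + y**4/4.
Answer: -y**4*log(y) + y**4/4.


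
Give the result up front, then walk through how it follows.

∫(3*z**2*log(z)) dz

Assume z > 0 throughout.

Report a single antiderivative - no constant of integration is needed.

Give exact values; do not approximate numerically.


The answer is z**3*log(z) - z**3/3.
Step 1. Integrate ∫(3*z**2*log(z)) dz by parts with u = log(z), dv = (3*z**2) dz, so v = z**3 [assuming z > 0]: now z**3*log(z) + ∫(-z**2) dz.
Step 2. Evaluate the standard form: now z**3*log(z) - z**3/3.
Answer: z**3*log(z) - z**3/3.


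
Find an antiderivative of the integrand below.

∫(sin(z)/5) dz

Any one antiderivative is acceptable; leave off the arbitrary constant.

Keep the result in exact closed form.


Answer: -cos(z)/5.


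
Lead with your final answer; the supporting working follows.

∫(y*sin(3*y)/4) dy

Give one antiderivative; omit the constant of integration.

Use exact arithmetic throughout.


The answer is -y*cos(3*y)/12 + sin(3*y)/36.
Step 1. Integrate ∫(y*sin(3*y)/4) dy by parts with u = y, dv = (sin(3*y)/4) dy, so v = -cos(3*y)/12: now -y*cos(3*y)/12 + ∫(cos(3*y)/12) dy.
Step 2. Evaluate the standard form: now -y*cos(3*y)/12 + sin(3*y)/36.
Answer: -y*cos(3*y)/12 + sin(3*y)/36.


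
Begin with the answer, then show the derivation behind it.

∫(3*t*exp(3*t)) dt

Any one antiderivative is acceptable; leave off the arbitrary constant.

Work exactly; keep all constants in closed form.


The answer is t*exp(3*t) - exp(3*t)/3.
Step 1. Integrate ∫(3*t*exp(3*t)) dt by parts with u = t, dv = (3*exp(3*t)) dt, so v = exp(3*t): now t*exp(3*t) + ∫(-exp(3*t)) dt.
Step 2. Evaluate the standard form: now t*exp(3*t) - exp(3*t)/3.
Answer: t*exp(3*t) - exp(3*t)/3.


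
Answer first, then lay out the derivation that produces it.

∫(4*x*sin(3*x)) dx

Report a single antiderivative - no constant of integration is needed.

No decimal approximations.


The answer is -4*x*cos(3*x)/3 + 4*sin(3*x)/9.
Step 1. Integrate ∫(4*x*sin(3*x)) dx by parts with u = x, dv = (4*sin(3*x)) dx, so v = -4*cos(3*x)/3: now -4*x*cos(3*x)/3 + ∫(4*cos(3*x)/3) dx.
Step 2. Evaluate the standard form: now -4*x*cos(3*x)/3 + 4*sin(3*x)/9.
Answer: -4*x*cos(3*x)/3 + 4*sin(3*x)/9.


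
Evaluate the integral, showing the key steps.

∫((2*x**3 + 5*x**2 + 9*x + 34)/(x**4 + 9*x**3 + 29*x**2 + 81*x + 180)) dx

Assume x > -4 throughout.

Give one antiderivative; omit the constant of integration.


Step 1. Decompose ∫((2*x**3 + 5*x**2 + 9*x + 34)/(x**4 + 9*x**3 + 29*x**2 + 81*x + 180)) dx by partial fractions, (2*x**3 + 5*x**2 + 9*x + 34)/(x**4 + 9*x**3 + 29*x**2 + 81*x + 180) = -1/(x**2 + 9) + 4/(x + 5) - 2/(x + 4): now ∫(-2/(x + 4)) dx + ∫(4/(x + 5)) dx + ∫(-1/(x**2 + 9)) dx.
Step 2. Evaluate the standard form [assuming x > -5]: now 4*log(x + 5) + ∫(-2/(x + 4)) dx + ∫(-1/(x**2 + 9)) dx.
Step 3. Evaluate the standard form [assuming x > -4]: now -2*log(x + 4) + 4*log(x + 5) + ∫(-1/(x**2 + 9)) dx.
Step 4. Evaluate the standard form: now -2*log(x + 4) + 4*log(x + 5) - atan(x/3)/3.
Answer: -2*log(x + 4) + 4*log(x + 5) - atan(x/3)/3.


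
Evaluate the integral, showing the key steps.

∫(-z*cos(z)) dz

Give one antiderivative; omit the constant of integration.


Step 1. Integrate ∫(-z*cos(z)) dz by parts with u = z, dv = (-cos(z)) dz, so v = -sin(z): now -z*sin(z) + ∫(sin(z)) dz.
Step 2. Evaluate the standard form: now -z*sin(z) - cos(z).
Answer: -z*sin(z) - cos(z).


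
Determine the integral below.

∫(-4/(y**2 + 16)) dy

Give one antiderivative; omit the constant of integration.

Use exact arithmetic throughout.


Answer: -atan(y/4).


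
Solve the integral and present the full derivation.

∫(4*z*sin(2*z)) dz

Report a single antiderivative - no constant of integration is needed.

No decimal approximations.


Step 1. Integrate ∫(4*z*sin(2*z)) dz by parts with u = z, dv = (4*sin(2*z)) dz, so v = -2*cos(2*z): now -2*z*cos(2*z) + ∫(2*cos(2*z)) dz.
Step 2. Evaluate the standard form: now -2*z*cos(2*z) + sin(2*z).
Answer: -2*z*cos(2*z) + sin(2*z).


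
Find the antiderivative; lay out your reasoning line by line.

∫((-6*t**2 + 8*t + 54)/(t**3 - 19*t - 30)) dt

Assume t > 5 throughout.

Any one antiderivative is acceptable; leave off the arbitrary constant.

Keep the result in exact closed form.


Step 1. Decompose ∫((-6*t**2 + 8*t + 54)/(t**3 - 19*t - 30)) dt by partial fractions, (-6*t**2 + 8*t + 54)/(t**3 - 19*t - 30) = -3/(t + 3) - 2/(t + 2) - 1/(t - 5): now ∫(-1/(t - 5)) dt + ∫(-2/(t + 2)) dt + ∫(-3/(t + 3)) dt.
Step 2. Evaluate the standard form [assuming t > -2]: now -2*log(t + 2) + ∫(-1/(t - 5)) dt + ∫(-3/(t + 3)) dt.
Step 3. Evaluate the standard form [assuming t > 5]: now -log(t - 5) - 2*log(t + 2) + ∫(-3/(t + 3)) dt.
Step 4. Evaluate the standard form [assuming t > -3]: now -log(t - 5) - 2*log(t + 2) - 3*log(t + 3).
Answer: -log(t - 5) - 2*log(t + 2) - 3*log(t + 3).


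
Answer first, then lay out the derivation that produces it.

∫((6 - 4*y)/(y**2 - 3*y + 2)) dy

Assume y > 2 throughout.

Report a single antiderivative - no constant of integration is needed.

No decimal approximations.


The answer is -2*log(y - 2) - 2*log(y - 1).
Step 1. Decompose ∫((6 - 4*y)/(y**2 - 3*y + 2)) dy by partial fractions, (6 - 4*y)/(y**2 - 3*y + 2) = -2/(y - 1) - 2/(y - 2): now ∫(-2/(y - 2)) dy + ∫(-2/(y - 1)) dy.
Step 2. Evaluate the standard form [assuming y > 2]: now -2*log(y - 2) + ∫(-2/(y - 1)) dy.
Step 3. Evaluate the standard form [assuming y > 1]: now -2*log(y - 2) - 2*log(y - 1).
Answer: -2*log(y - 2) - 2*log(y - 1).


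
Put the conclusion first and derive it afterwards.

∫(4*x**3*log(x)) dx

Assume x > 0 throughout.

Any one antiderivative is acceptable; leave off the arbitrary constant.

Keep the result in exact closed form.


The answer is x**4*log(x) - x**4/4.
Step 1. Integrate ∫(4*x**3*log(x)) dx by parts with u = log(x), dv = (4*x**3) dx, so v = x**4 [assuming x > 0]: now x**4*log(x) + ∫(-x**3) dx.
Step 2. Evaluate the standard form: now x**4*log(x) - x**4/4.
Answer: x**4*log(x) - x**4/4.


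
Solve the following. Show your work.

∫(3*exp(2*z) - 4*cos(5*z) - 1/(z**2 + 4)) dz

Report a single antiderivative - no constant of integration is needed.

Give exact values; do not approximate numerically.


Step 1. Rewrite: now ∫(-1/(z**2 + 4)) dz + ∫(3*exp(2*z)) dz + ∫(-4*cos(5*z)) dz.
Step 2. Evaluate the standard form: now -atan(z/2)/2 + ∫(3*exp(2*z)) dz + ∫(-4*cos(5*z)) dz.
Step 3. Evaluate the standard form: now -4*sin(5*z)/5 - atan(z/2)/2 + ∫(3*exp(2*z)) dz.
Step 4. Evaluate the standard form: now 3*exp(2*z)/2 - 4*sin(5*z)/5 - atan(z/2)/2.
Answer: 3*exp(2*z)/2 - 4*sin(5*z)/5 - atan(z/2)/2.


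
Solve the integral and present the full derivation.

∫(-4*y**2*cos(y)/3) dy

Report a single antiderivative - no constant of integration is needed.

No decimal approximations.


Step 1. Integrate ∫(-4*y**2*cos(y)/3) dy by parts with u = y**2, dv = (-4*cos(y)/3) dy, so v = -4*sin(y)/3: now -4*y**2*sin(y)/3 + ∫(8*y*sin(y)/3) dy.
Step 2. Integrate ∫(8*y*sin(y)/3) dy by parts with u = y, dv = (8*sin(y)/3) dy, so v = -8*cos(y)/3: now -4*y**2*sin(y)/3 - 8*y*cos(y)/3 + ∫(8*cos(y)/3) dy.
Step 3. Evaluate the standard form: now -4*y**2*sin(y)/3 - 8*y*cos(y)/3 + 8*sin(y)/3.
Answer: -4*y**2*sin(y)/3 - 8*y*cos(y)/3 + 8*sin(y)/3.


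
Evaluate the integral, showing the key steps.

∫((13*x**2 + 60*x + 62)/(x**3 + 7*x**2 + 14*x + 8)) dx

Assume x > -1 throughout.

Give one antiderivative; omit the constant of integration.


Step 1. Decompose ∫((13*x**2 + 60*x + 62)/(x**3 + 7*x**2 + 14*x + 8)) dx by partial fractions, (13*x**2 + 60*x + 62)/(x**3 + 7*x**2 + 14*x + 8) = 5/(x + 4) + 3/(x + 2) + 5/(x + 1): now ∫(5/(x + 1)) dx + ∫(3/(x + 2)) dx + ∫(5/(x + 4)) dx.
Step 2. Evaluate the standard form [assuming x > -1]: now 5*log(x + 1) + ∫(3/(x + 2)) dx + ∫(5/(x + 4)) dx.
Step 3. Evaluate the standard form [assuming x > -2]: now 5*log(x + 1) + 3*log(x + 2) + ∫(5/(x + 4)) dx.
Step 4. Evaluate the standard form [assuming x > -4]: now 5*log(x + 1) + 3*log(x + 2) + 5*log(x + 4).
Answer: 5*log(x + 1) + 3*log(x + 2) + 5*log(x + 4).


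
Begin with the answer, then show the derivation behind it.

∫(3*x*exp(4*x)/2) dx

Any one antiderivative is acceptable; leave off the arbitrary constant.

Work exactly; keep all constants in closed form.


The answer is 3*x*exp(4*x)/8 - 3*exp(4*x)/32.
Step 1. Integrate ∫(3*x*exp(4*x)/2) dx by parts with u = x, dv = (3*exp(4*x)/2) dx, so v = 3*exp(4*x)/8: now 3*x*exp(4*x)/8 + ∫(-3*exp(4*x)/8) dx.
Step 2. Evaluate the standard form: now 3*x*exp(4*x)/8 - 3*exp(4*x)/32.
Answer: 3*x*exp(4*x)/8 - 3*exp(4*x)/32.


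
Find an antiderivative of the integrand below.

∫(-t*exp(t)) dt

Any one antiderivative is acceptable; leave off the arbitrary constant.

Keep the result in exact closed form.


Answer: -t*exp(t) + exp(t).


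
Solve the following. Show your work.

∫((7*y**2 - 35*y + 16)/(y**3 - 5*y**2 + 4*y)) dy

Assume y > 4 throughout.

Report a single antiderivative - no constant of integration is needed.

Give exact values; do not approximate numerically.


Step 1. Decompose ∫((7*y**2 - 35*y + 16)/(y**3 - 5*y**2 + 4*y)) dy by partial fractions, (7*y**2 - 35*y + 16)/(y**3 - 5*y**2 + 4*y) = 4/(y - 1) - 1/(y - 4) + 4/y: now ∫(4/y) dy + ∫(-1/(y - 4)) dy + ∫(4/(y - 1)) dy.
Step 2. Evaluate the standard form [assuming y > 0]: now 4*log(y) + ∫(-1/(y - 4)) dy + ∫(4/(y - 1)) dy.
Step 3. Evaluate the standard form [assuming y > 4]: now 4*log(y) - log(y - 4) + ∫(4/(y - 1)) dy.
Step 4. Evaluate the standard form [assuming y > 1]: now 4*log(y) - log(y - 4) + 4*log(y - 1).
Answer: 4*log(y) - log(y - 4) + 4*log(y - 1).


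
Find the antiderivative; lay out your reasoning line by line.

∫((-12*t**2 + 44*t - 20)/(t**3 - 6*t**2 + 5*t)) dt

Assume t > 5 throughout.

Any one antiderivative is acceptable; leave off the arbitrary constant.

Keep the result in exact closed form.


Step 1. Decompose ∫((-12*t**2 + 44*t - 20)/(t**3 - 6*t**2 + 5*t)) dt by partial fractions, (-12*t**2 + 44*t - 20)/(t**3 - 6*t**2 + 5*t) = -3/(t - 1) - 5/(t - 5) - 4/t: now ∫(-4/t) dt + ∫(-5/(t - 5)) dt + ∫(-3/(t - 1)) dt.
Step 2. Evaluate the standard form [assuming t > 0]: now -4*log(t) + ∫(-5/(t - 5)) dt + ∫(-3/(t - 1)) dt.
Step 3. Evaluate the standard form [assuming t > 5]: now -4*log(t) - 5*log(t - 5) + ∫(-3/(t - 1)) dt.
Step 4. Evaluate the standard form [assuming t > 1]: now -4*log(t) - 5*log(t - 5) - 3*log(t - 1).
Answer: -4*log(t) - 5*log(t - 5) - 3*log(t - 1).


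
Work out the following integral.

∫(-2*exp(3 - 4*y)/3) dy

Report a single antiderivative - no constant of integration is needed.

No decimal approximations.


Answer: exp(3 - 4*y)/6.


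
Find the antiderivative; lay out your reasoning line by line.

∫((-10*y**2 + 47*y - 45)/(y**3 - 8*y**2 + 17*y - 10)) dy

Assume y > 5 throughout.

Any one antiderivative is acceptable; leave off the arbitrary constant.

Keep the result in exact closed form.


Step 1. Decompose ∫((-10*y**2 + 47*y - 45)/(y**3 - 8*y**2 + 17*y - 10)) dy by partial fractions, (-10*y**2 + 47*y - 45)/(y**3 - 8*y**2 + 17*y - 10) = -2/(y - 1) - 3/(y - 2) - 5/(y - 5): now ∫(-5/(y - 5)) dy + ∫(-3/(y - 2)) dy + ∫(-2/(y - 1)) dy.
Step 2. Evaluate the standard form [assuming y > 5]: now -5*log(y - 5) + ∫(-3/(y - 2)) dy + ∫(-2/(y - 1)) dy.
Step 3. Evaluate the standard form [assuming y > 2]: now -5*log(y - 5) - 3*log(y - 2) + ∫(-2/(y - 1)) dy.
Step 4. Evaluate the standard form [assuming y > 1]: now -5*log(y - 5) - 3*log(y - 2) - 2*log(y - 1).
Answer: -5*log(y - 5) - 3*log(y - 2) - 2*log(y - 1).


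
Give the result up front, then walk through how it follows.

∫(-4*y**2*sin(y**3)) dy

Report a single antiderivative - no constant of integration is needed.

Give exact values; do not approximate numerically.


The answer is 4*cos(y**3)/3.
Step 1. Substitute u = y**3, turning ∫(-4*y**2*sin(y**3)) dy into ∫(-4*sin(u)/3) du: now ∫(-4*sin(u)/3) du.
Step 2. Evaluate the standard form: now 4*cos(u)/3.
Step 3. Substitute back u = y**3: now 4*cos(y**3)/3.
Answer: 4*cos(y**3)/3.


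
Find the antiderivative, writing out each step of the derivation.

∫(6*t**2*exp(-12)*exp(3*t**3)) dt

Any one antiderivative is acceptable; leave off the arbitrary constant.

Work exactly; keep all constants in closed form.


Step 1. Substitute u = t**3 - 4, turning ∫(6*t**2*exp(-12)*exp(3*t**3)) dt into ∫(2*exp(3*u)) du: now ∫(2*exp(3*u)) du.
Step 2. Evaluate the standard form: now 2*exp(3*u)/3.
Step 3. Substitute back u = t**3 - 4: now 2*exp(3*t**3 - 12)/3.
Answer: 2*exp(3*t**3 - 12)/3.


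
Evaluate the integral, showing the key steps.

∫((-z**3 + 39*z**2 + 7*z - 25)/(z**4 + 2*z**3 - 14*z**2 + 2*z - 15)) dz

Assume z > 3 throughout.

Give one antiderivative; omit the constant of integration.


Step 1. Decompose ∫((-z**3 + 39*z**2 + 7*z - 25)/(z**4 + 2*z**3 - 14*z**2 + 2*z - 15)) dz by partial fractions, (-z**3 + 39*z**2 + 7*z - 25)/(z**4 + 2*z**3 - 14*z**2 + 2*z - 15) = 4/(z**2 + 1) - 5/(z + 5) + 4/(z - 3): now ∫(4/(z - 3)) dz + ∫(-5/(z + 5)) dz + ∫(4/(z**2 + 1)) dz.
Step 2. Evaluate the standard form [assuming z > 3]: now 4*log(z - 3) + ∫(-5/(z + 5)) dz + ∫(4/(z**2 + 1)) dz.
Step 3. Evaluate the standard form [assuming z > -5]: now 4*log(z - 3) - 5*log(z + 5) + ∫(4/(z**2 + 1)) dz.
Step 4. Evaluate the standard form: now 4*log(z - 3) - 5*log(z + 5) + 4*atan(z).
Answer: 4*log(z - 3) - 5*log(z + 5) + 4*atan(z).


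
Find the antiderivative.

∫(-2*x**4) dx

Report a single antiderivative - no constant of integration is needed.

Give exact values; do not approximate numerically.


Answer: -2*x**5/5.


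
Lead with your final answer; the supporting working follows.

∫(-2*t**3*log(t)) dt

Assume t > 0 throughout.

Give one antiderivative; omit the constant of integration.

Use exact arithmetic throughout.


The answer is -t**4*log(t)/2 + t**4/8.
Step 1. Integrate ∫(-2*t**3*log(t)) dt by parts with u = log(t), dv = (-2*t**3) dt, so v = -t**4/2 [assuming t > 0]: now -t**4*log(t)/2 + ∫(t**3/2) dt.
Step 2. Evaluate the standard form: now -t**4*log(t)/2 + t**4/8.
Answer: -t**4*log(t)/2 + t**4/8.


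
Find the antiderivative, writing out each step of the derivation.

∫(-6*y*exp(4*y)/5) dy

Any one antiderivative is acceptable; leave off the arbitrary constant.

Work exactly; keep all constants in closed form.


Step 1. Integrate ∫(-6*y*exp(4*y)/5) dy by parts with u = y, dv = (-6*exp(4*y)/5) dy, so v = -3*exp(4*y)/10: now -3*y*exp(4*y)/10 + ∫(3*exp(4*y)/10) dy.
Step 2. Evaluate the standard form: now -3*y*exp(4*y)/10 + 3*exp(4*y)/40.
Answer: -3*y*exp(4*y)/10 + 3*exp(4*y)/40.


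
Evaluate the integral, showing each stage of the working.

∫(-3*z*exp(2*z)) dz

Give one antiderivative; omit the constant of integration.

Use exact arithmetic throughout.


Step 1. Integrate ∫(-3*z*exp(2*z)) dz by parts with u = z, dv = (-3*exp(2*z)) dz, so v = -3*exp(2*z)/2: now -3*z*exp(2*z)/2 + ∫(3*exp(2*z)/2) dz.
Step 2. Evaluate the standard form: now -3*z*exp(2*z)/2 + 3*exp(2*z)/4.
Answer: -3*z*exp(2*z)/2 + 3*exp(2*z)/4.


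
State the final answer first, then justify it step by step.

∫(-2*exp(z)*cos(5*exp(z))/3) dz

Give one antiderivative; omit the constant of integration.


The answer is -2*sin(5*exp(z))/15.
Step 1. Substitute u = exp(z), turning ∫(-2*exp(z)*cos(5*exp(z))/3) dz into ∫(-2*cos(5*u)/3) du: now ∫(-2*cos(5*u)/3) du.
Step 2. Evaluate the standard form: now -2*sin(5*u)/15.
Step 3. Substitute back u = exp(z): now -2*sin(5*exp(z))/15.
Answer: -2*sin(5*exp(z))/15.


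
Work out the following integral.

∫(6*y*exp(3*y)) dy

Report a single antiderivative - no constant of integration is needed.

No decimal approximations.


Answer: 2*y*exp(3*y) - 2*exp(3*y)/3.


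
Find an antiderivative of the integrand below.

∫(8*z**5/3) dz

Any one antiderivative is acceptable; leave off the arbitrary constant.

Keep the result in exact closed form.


Answer: 4*z**6/9.


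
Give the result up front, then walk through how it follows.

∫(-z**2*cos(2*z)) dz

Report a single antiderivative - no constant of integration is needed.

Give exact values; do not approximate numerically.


The answer is -z**2*sin(2*z)/2 - z*cos(2*z)/2 + sin(2*z)/4.
Step 1. Integrate ∫(-z**2*cos(2*z)) dz by parts with u = z**2, dv = (-cos(2*z)) dz, so v = -sin(2*z)/2: now -z**2*sin(2*z)/2 + ∫(z*sin(2*z)) dz.
Step 2. Integrate ∫(z*sin(2*z)) dz by parts with u = z, dv = (sin(2*z)) dz, so v = -cos(2*z)/2: now -z**2*sin(2*z)/2 - z*cos(2*z)/2 + ∫(cos(2*z)/2) dz.
Step 3. Evaluate the standard form: now -z**2*sin(2*z)/2 - z*cos(2*z)/2 + sin(2*z)/4.
Answer: -z**2*sin(2*z)/2 - z*cos(2*z)/2 + sin(2*z)/4.


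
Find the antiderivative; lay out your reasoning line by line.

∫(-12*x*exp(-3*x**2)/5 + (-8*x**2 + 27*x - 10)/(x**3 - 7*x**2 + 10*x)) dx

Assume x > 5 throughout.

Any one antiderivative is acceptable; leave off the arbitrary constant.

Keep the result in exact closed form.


Step 1. Rewrite: now ∫(-12*x*exp(-3*x**2)/5) dx + ∫((-8*x**2 + 27*x - 10)/(x**3 - 7*x**2 + 10*x)) dx.
Step 2. Substitute u = x**2, turning ∫(-12*x*exp(-3*x**2)/5) dx into ∫(-6*exp(-3*u)/5) du: now ∫((-8*x**2 + 27*x - 10)/(x**3 - 7*x**2 + 10*x)) dx + ∫(-6*exp(-3*u)/5) du.
Step 3. Evaluate the standard form: now ∫((-8*x**2 + 27*x - 10)/(x**3 - 7*x**2 + 10*x)) dx + 2*exp(-3*u)/5.
Step 4. Substitute back u = x**2: now ∫((-8*x**2 + 27*x - 10)/(x**3 - 7*x**2 + 10*x)) dx + 2*exp(-3*x**2)/5.
Step 5. Decompose ∫((-8*x**2 + 27*x - 10)/(x**3 - 7*x**2 + 10*x)) dx by partial fractions, (-8*x**2 + 27*x - 10)/(x**3 - 7*x**2 + 10*x) = -2/(x - 2) - 5/(x - 5) - 1/x: now ∫(-1/x) dx + ∫(-5/(x - 5)) dx + ∫(-2/(x - 2)) dx + 2*exp(-3*x**2)/5.
Step 6. Evaluate the standard form [assuming x > 5]: now -5*log(x - 5) + ∫(-1/x) dx + ∫(-2/(x - 2)) dx + 2*exp(-3*x**2)/5.
Step 7. Evaluate the standard form [assuming x > 2]: now -5*log(x - 5) - 2*log(x - 2) + ∫(-1/x) dx + 2*exp(-3*x**2)/5.
Step 8. Evaluate the standard form [assuming x > 0]: now -log(x) - 5*log(x - 5) - 2*log(x - 2) + 2*exp(-3*x**2)/5.
Answer: -log(x) - 5*log(x - 5) - 2*log(x - 2) + 2*exp(-3*x**2)/5.


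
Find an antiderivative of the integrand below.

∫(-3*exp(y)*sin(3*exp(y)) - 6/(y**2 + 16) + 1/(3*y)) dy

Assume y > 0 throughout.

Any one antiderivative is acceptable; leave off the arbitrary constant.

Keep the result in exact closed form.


Answer: log(y)/3 + cos(3*exp(y)) - 3*atan(y/4)/2.


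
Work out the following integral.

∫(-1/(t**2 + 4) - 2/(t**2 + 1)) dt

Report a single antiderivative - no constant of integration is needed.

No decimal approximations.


Answer: -atan(t/2)/2 - 2*atan(t).


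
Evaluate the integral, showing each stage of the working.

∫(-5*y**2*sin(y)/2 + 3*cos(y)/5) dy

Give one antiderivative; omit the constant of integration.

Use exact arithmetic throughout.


Step 1. Rewrite: now ∫(-5*y**2*sin(y)/2) dy + ∫(3*cos(y)/5) dy.
Step 2. Integrate ∫(-5*y**2*sin(y)/2) dy by parts with u = y**2, dv = (-5*sin(y)/2) dy, so v = 5*cos(y)/2: now 5*y**2*cos(y)/2 + ∫(-5*y*cos(y)) dy + ∫(3*cos(y)/5) dy.
Step 3. Integrate ∫(-5*y*cos(y)) dy by parts with u = y, dv = (-5*cos(y)) dy, so v = -5*sin(y): now 5*y**2*cos(y)/2 - 5*y*sin(y) + ∫(5*sin(y)) dy + ∫(3*cos(y)/5) dy.
Step 4. Evaluate the standard form: now 5*y**2*cos(y)/2 - 5*y*sin(y) - 5*cos(y) + ∫(3*cos(y)/5) dy.
Step 5. Evaluate the standard form: now 5*y**2*cos(y)/2 - 5*y*sin(y) + 3*sin(y)/5 - 5*cos(y).
Answer: 5*y**2*cos(y)/2 - 5*y*sin(y) + 3*sin(y)/5 - 5*cos(y).


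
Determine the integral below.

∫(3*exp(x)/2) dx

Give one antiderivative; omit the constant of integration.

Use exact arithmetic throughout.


Answer: 3*exp(x)/2.


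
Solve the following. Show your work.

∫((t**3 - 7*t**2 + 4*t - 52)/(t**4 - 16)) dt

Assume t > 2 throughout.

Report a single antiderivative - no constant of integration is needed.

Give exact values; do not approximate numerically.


Step 1. Decompose ∫((t**3 - 7*t**2 + 4*t - 52)/(t**4 - 16)) dt by partial fractions, (t**3 - 7*t**2 + 4*t - 52)/(t**4 - 16) = 3/(t**2 + 4) + 3/(t + 2) - 2/(t - 2): now ∫(-2/(t - 2)) dt + ∫(3/(t + 2)) dt + ∫(3/(t**2 + 4)) dt.
Step 2. Evaluate the standard form [assuming t > 2]: now -2*log(t - 2) + ∫(3/(t + 2)) dt + ∫(3/(t**2 + 4)) dt.
Step 3. Evaluate the standard form [assuming t > -2]: now -2*log(t - 2) + 3*log(t + 2) + ∫(3/(t**2 + 4)) dt.
Step 4. Evaluate the standard form: now -2*log(t - 2) + 3*log(t + 2) + 3*atan(t/2)/2.
Answer: -2*log(t - 2) + 3*log(t + 2) + 3*atan(t/2)/2.


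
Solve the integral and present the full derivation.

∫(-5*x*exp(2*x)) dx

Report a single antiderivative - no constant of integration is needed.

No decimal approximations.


Step 1. Integrate ∫(-5*x*exp(2*x)) dx by parts with u = x, dv = (-5*exp(2*x)) dx, so v = -5*exp(2*x)/2: now -5*x*exp(2*x)/2 + ∫(5*exp(2*x)/2) dx.
Step 2. Evaluate the standard form: now -5*x*exp(2*x)/2 + 5*exp(2*x)/4.
Answer: -5*x*exp(2*x)/2 + 5*exp(2*x)/4.


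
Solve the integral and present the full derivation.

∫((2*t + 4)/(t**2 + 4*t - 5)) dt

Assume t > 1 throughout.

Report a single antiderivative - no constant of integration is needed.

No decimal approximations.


Step 1. Decompose ∫((2*t + 4)/(t**2 + 4*t - 5)) dt by partial fractions, (2*t + 4)/(t**2 + 4*t - 5) = 1/(t + 5) + 1/(t - 1): now ∫(1/(t - 1)) dt + ∫(1/(t + 5)) dt.
Step 2. Evaluate the standard form [assuming t > -5]: now log(t + 5) + ∫(1/(t - 1)) dt.
Step 3. Evaluate the standard form [assuming t > 1]: now log(t - 1) + log(t + 5).
Answer: log(t - 1) + log(t + 5).


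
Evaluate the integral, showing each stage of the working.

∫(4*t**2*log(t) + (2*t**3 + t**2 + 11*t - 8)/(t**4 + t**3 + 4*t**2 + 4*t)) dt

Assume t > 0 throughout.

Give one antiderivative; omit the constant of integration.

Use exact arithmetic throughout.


Step 1. Rewrite: now ∫(4*t**2*log(t)) dt + ∫((2*t**3 + t**2 + 11*t - 8)/(t**4 + t**3 + 4*t**2 + 4*t)) dt.
Step 2. Integrate ∫(4*t**2*log(t)) dt by parts with u = log(t), dv = (4*t**2) dt, so v = 4*t**3/3 [assuming t > 0]: now 4*t**3*log(t)/3 + ∫(-4*t**2/3) dt + ∫((2*t**3 + t**2 + 11*t - 8)/(t**4 + t**3 + 4*t**2 + 4*t)) dt.
Step 3. Evaluate the standard form: now 4*t**3*log(t)/3 - 4*t**3/9 + ∫((2*t**3 + t**2 + 11*t - 8)/(t**4 + t**3 + 4*t**2 + 4*t)) dt.
Step 4. Decompose ∫((2*t**3 + t**2 + 11*t - 8)/(t**4 + t**3 + 4*t**2 + 4*t)) dt by partial fractions, (2*t**3 + t**2 + 11*t - 8)/(t**4 + t**3 + 4*t**2 + 4*t) = 3/(t**2 + 4) + 4/(t + 1) - 2/t: now 4*t**3*log(t)/3 - 4*t**3/9 + ∫(-2/t) dt + ∫(4/(t + 1)) dt + ∫(3/(t**2 + 4)) dt.
Step 5. Evaluate the standard form [assuming t > 0]: now 4*t**3*log(t)/3 - 4*t**3/9 - 2*log(t) + ∫(4/(t + 1)) dt + ∫(3/(t**2 + 4)) dt.
Step 6. Evaluate the standard form [assuming t > -1]: now 4*t**3*log(t)/3 - 4*t**3/9 - 2*log(t) + 4*log(t + 1) + ∫(3/(t**2 + 4)) dt.
Step 7. Evaluate the standard form: now 4*t**3*log(t)/3 - 4*t**3/9 - 2*log(t) + 4*log(t + 1) + 3*atan(t/2)/2.
Answer: 4*t**3*log(t)/3 - 4*t**3/9 - 2*log(t) + 4*log(t + 1) + 3*atan(t/2)/2.


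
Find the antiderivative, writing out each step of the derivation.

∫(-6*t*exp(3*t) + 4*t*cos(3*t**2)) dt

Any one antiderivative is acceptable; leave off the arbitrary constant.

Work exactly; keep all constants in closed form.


Step 1. Rewrite: now ∫(-6*t*exp(3*t)) dt + ∫(4*t*cos(3*t**2)) dt.
Step 2. Integrate ∫(-6*t*exp(3*t)) dt by parts with u = t, dv = (-6*exp(3*t)) dt, so v = -2*exp(3*t): now -2*t*exp(3*t) + ∫(4*t*cos(3*t**2)) dt + ∫(2*exp(3*t)) dt.
Step 3. Evaluate the standard form: now -2*t*exp(3*t) + 2*exp(3*t)/3 + ∫(4*t*cos(3*t**2)) dt.
Step 4. Substitute u = t**2, turning ∫(4*t*cos(3*t**2)) dt into ∫(2*cos(3*u)) du: now -2*t*exp(3*t) + 2*exp(3*t)/3 + ∫(2*cos(3*u)) du.
Step 5. Evaluate the standard form: now -2*t*exp(3*t) + 2*exp(3*t)/3 + 2*sin(3*u)/3.
Step 6. Substitute back u = t**2: now -2*t*exp(3*t) + 2*exp(3*t)/3 + 2*sin(3*t**2)/3.
Answer: -2*t*exp(3*t) + 2*exp(3*t)/3 + 2*sin(3*t**2)/3.
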